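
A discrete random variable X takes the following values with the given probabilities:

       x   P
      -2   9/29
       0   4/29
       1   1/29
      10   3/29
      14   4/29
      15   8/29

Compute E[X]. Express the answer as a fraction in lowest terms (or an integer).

189/29

E[X] = (9/29)·(-2) + (4/29)·0 + (1/29)·1 + (3/29)·10 + (4/29)·14 + (8/29)·15
     = 189/29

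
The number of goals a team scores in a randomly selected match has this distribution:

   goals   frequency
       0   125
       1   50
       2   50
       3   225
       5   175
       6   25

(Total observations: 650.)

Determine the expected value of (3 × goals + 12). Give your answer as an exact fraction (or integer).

267/13

Total = 650, so P(goals=0) = 125/650, etc.
E[3x+12] = (5/26)·12 + (1/13)·15 + (1/13)·18 + (9/26)·21 + (7/26)·27 + (1/26)·30
     = 267/13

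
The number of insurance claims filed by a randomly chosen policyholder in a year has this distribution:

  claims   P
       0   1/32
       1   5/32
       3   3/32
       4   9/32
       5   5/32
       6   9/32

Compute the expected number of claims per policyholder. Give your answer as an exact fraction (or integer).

129/32

E[X] = (1/32)·0 + (5/32)·1 + (3/32)·3 + (9/32)·4 + (5/32)·5 + (9/32)·6
     = 129/32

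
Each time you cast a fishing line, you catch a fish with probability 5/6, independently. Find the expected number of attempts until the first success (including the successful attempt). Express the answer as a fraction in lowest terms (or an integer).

For a geometric distribution, E[trials] = 1/p = 1/(5/6) = 6/5.

6/5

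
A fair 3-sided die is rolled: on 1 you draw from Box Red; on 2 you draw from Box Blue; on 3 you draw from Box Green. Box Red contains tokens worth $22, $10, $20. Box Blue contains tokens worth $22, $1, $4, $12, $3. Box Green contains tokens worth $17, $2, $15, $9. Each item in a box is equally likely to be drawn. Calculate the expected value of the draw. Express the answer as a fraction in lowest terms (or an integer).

2189/180 dollars

E[X | Box Red] = (22 + 10 + 20)/3 = 52/3
E[X | Box Blue] = (22 + 1 + 4 + 12 + 3)/5 = 42/5
E[X | Box Green] = (17 + 2 + 15 + 9)/4 = 43/4
E[X] = (1/3)·52/3 + (1/3)·42/5 + (1/3)·43/4 = 2189/180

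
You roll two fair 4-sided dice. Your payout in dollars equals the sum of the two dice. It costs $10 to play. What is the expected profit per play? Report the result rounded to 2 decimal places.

-$5.00

Distribution of the sum of the two dice: 2 w.p. 1/16, 3 w.p. 1/8, 4 w.p. 3/16, 5 w.p. 1/4, 6 w.p. 3/16, 7 w.p. 1/8, …
E[payout] = (1/16)·2 + (1/8)·3 + (3/16)·4 + (1/4)·5 + (3/16)·6 + (1/8)·7 + (1/16)·8 = 5
Expected profit = 5 − 10 = -5 ≈ -$5.00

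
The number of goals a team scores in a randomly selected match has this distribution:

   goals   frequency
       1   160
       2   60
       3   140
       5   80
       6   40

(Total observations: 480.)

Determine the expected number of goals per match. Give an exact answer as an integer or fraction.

Total = 480, so P(goals=1) = 160/480, etc.
E[X] = (1/3)·1 + (1/8)·2 + (7/24)·3 + (1/6)·5 + (1/12)·6
     = 67/24

67/24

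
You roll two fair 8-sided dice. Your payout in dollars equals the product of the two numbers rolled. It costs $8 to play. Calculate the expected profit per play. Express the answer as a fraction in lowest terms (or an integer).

49/4 dollars

Distribution of the product of the two numbers rolled: 1 w.p. 1/64, 2 w.p. 1/32, 3 w.p. 1/32, 4 w.p. 3/64, 5 w.p. 1/32, 6 w.p. 1/16, …
E[payout] = (1/64)·1 + (1/32)·2 + (1/32)·3 + (3/64)·4 + (1/32)·5 + (1/16)·6 + (1/32)·7 + (1/16)·8 + (1/64)·9 + (1/32)·10 + (1/16)·12 + (1/32)·14 + (1/32)·15 + (3/64)·16 + (1/32)·18 + (1/32)·20 + (1/32)·21 + (1/16)·24 + (1/64)·25 + (1/32)·28 + (1/32)·30 + (1/32)·32 + (1/32)·35 + (1/64)·36 + (1/32)·40 + (1/32)·42 + (1/32)·48 + (1/64)·49 + (1/32)·56 + (1/64)·64 = 81/4
Expected profit = 81/4 − 8 = 49/4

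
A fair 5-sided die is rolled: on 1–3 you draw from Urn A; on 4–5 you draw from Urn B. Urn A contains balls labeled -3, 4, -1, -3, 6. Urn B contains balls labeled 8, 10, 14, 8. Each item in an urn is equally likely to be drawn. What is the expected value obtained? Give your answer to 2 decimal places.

4.36

E[X | Urn A] = (-3 + 4 − 1 − 3 + 6)/5 = 3/5
E[X | Urn B] = (8 + 10 + 14 + 8)/4 = 10
E[X] = (3/5)·3/5 + (2/5)·10 = 109/25 ≈ 4.36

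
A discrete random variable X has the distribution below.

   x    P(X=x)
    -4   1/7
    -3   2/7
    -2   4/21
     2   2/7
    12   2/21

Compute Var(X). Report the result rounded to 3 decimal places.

E[X] = (1/7)·(-4) + (2/7)·(-3) + (4/21)·(-2) + (2/7)·2 + (2/21)·12 = -2/21
E[X²] = (1/7)·16 + (2/7)·9 + (4/21)·4 + (2/7)·4 + (2/21)·144 = 430/21
Var(X) = 430/21 − (-2/21)² = 9026/441 ≈ 20.467

20.467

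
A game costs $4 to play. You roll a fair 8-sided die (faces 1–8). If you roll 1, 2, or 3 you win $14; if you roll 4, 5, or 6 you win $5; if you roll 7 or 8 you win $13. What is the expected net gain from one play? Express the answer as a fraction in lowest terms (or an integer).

E[payout] = (3/8)·5 + (1/4)·13 + (3/8)·14 = 83/8
Expected profit = 83/8 − 4 = 51/8

51/8 dollars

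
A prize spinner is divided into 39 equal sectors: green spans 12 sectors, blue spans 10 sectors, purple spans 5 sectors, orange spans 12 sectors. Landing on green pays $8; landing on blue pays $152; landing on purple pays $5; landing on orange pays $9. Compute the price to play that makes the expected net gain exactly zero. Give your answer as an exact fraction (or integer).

E[payout] = (12/39)·8 + (10/39)·152 + (5/39)·5 + (12/39)·9 = 583/13
Fair fee = E[payout] = 583/13

583/13 dollars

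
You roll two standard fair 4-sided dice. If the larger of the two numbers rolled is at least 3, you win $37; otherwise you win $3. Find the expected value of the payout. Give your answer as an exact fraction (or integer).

57/2 dollars

E[payout] = (1/4)·3 + (3/4)·37 = 57/2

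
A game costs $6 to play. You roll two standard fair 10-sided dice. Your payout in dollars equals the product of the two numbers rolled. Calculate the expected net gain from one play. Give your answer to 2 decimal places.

$24.25

Distribution of the product of the two numbers rolled: 1 w.p. 1/100, 2 w.p. 1/50, 3 w.p. 1/50, 4 w.p. 3/100, 5 w.p. 1/50, 6 w.p. 1/25, …
E[payout] = (1/100)·1 + (1/50)·2 + (1/50)·3 + (3/100)·4 + (1/50)·5 + (1/25)·6 + (1/50)·7 + (1/25)·8 + (3/100)·9 + (1/25)·10 + (1/25)·12 + (1/50)·14 + (1/50)·15 + (3/100)·16 + (1/25)·18 + (1/25)·20 + (1/50)·21 + (1/25)·24 + (1/100)·25 + (1/50)·27 + (1/50)·28 + (1/25)·30 + (1/50)·32 + (1/50)·35 + (3/100)·36 + (1/25)·40 + (1/50)·42 + (1/50)·45 + (1/50)·48 + (1/100)·49 + (1/50)·50 + (1/50)·54 + (1/50)·56 + (1/50)·60 + (1/50)·63 + (1/100)·64 + (1/50)·70 + (1/50)·72 + (1/50)·80 + (1/100)·81 + (1/50)·90 + (1/100)·100 = 121/4
Expected profit = 121/4 − 6 = 97/4 ≈ $24.25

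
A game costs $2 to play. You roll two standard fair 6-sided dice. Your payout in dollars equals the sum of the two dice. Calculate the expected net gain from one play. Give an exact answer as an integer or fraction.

Distribution of the sum of the two dice: 2 w.p. 1/36, 3 w.p. 1/18, 4 w.p. 1/12, 5 w.p. 1/9, 6 w.p. 5/36, 7 w.p. 1/6, …
E[payout] = (1/36)·2 + (1/18)·3 + (1/12)·4 + (1/9)·5 + (5/36)·6 + (1/6)·7 + (5/36)·8 + (1/9)·9 + (1/12)·10 + (1/18)·11 + (1/36)·12 = 7
Expected profit = 7 − 2 = 5

$5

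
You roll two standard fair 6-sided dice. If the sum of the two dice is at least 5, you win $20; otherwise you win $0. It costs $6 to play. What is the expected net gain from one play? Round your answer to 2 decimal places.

E[payout] = (1/6)·0 + (5/6)·20 = 50/3
Expected profit = 50/3 − 6 = 32/3 ≈ $10.67

$10.67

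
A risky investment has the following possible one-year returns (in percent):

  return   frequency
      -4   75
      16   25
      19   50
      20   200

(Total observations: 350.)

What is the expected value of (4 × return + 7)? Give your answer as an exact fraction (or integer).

Total = 350, so P(return=-4) = 75/350, etc.
E[4x+7] = (3/14)·(-9) + (1/14)·71 + (1/7)·83 + (4/7)·87
     = 453/7

453/7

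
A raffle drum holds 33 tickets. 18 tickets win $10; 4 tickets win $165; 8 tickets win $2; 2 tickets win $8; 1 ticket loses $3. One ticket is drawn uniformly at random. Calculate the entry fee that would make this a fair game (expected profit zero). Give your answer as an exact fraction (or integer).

79/3 dollars

E[payout] = (18/33)·10 + (4/33)·165 + (8/33)·2 + (2/33)·8 + (1/33)·(-3) = 79/3
Fair fee = E[payout] = 79/3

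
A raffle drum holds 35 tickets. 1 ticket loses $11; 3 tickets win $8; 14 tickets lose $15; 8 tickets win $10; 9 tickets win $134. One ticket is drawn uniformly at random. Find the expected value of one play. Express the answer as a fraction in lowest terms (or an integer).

E[payout] = (1/35)·(-11) + (3/35)·8 + (14/35)·(-15) + (8/35)·10 + (9/35)·134 = 1089/35

1089/35 dollars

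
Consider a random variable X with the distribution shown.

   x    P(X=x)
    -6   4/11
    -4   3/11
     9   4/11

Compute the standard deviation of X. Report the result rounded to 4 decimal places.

6.8490

E[X] = 0, E[X²] = 516/11
Var(X) = E[X²] − (E[X])² = 516/11 − 0 = 516/11
SD(X) = √(516/11) ≈ 6.8490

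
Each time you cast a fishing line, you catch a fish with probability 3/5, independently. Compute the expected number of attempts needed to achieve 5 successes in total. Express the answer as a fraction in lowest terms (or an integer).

By linearity (sum of 5 independent geometric waits), E[trials] = 5/p = 5/(3/5) = 25/3.

25/3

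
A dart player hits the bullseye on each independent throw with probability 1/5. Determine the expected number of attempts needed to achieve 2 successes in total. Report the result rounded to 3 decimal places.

10.000

By linearity (sum of 2 independent geometric waits), E[trials] = 2/p = 2/(1/5) = 10.
≈ 10.000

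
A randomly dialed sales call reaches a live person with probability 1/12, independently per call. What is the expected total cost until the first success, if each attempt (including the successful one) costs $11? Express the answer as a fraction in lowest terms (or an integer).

$132

E[#attempts] = 1/p = 12; E[cost] = 11·12 = 132.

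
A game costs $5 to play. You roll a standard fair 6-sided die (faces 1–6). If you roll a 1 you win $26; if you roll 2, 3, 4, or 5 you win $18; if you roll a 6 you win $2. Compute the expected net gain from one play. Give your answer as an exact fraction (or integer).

E[payout] = (1/6)·2 + (2/3)·18 + (1/6)·26 = 50/3
Expected profit = 50/3 − 5 = 35/3

35/3 dollars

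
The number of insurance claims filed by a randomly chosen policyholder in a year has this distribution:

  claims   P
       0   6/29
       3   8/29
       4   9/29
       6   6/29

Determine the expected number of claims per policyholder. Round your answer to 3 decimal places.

3.310

E[X] = (6/29)·0 + (8/29)·3 + (9/29)·4 + (6/29)·6
     = 96/29 ≈ 3.310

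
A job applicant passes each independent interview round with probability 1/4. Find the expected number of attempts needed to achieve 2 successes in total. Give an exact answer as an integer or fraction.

8

By linearity (sum of 2 independent geometric waits), E[trials] = 2/p = 2/(1/4) = 8.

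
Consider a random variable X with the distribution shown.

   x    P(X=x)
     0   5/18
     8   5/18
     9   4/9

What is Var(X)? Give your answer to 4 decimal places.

15.0617

E[X] = (5/18)·0 + (5/18)·8 + (4/9)·9 = 56/9
E[X²] = (5/18)·0 + (5/18)·64 + (4/9)·81 = 484/9
Var(X) = 484/9 − (56/9)² = 1220/81 ≈ 15.0617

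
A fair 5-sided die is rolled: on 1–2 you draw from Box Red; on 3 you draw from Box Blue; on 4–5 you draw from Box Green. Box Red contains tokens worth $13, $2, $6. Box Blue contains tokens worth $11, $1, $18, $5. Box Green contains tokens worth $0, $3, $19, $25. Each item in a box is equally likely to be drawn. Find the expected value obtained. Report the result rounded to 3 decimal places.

E[X | Box Red] = (13 + 2 + 6)/3 = 7
E[X | Box Blue] = (11 + 1 + 18 + 5)/4 = 35/4
E[X | Box Green] = (0 + 3 + 19 + 25)/4 = 47/4
E[X] = (2/5)·7 + (1/5)·35/4 + (2/5)·47/4 = 37/4 ≈ 9.250

$9.250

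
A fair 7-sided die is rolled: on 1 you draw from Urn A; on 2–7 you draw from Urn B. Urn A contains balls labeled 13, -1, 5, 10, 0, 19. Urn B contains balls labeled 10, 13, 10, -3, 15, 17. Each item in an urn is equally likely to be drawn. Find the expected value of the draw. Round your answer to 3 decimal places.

9.952

E[X | Urn A] = (13 − 1 + 5 + 10 + 0 + 19)/6 = 23/3
E[X | Urn B] = (10 + 13 + 10 − 3 + 15 + 17)/6 = 31/3
E[X] = (1/7)·23/3 + (6/7)·31/3 = 209/21 ≈ 9.952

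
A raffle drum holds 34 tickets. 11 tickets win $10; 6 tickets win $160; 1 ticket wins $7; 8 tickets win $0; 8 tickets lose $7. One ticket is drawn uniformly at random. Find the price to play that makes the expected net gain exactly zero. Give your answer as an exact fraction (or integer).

1021/34 dollars

E[payout] = (11/34)·10 + (6/34)·160 + (1/34)·7 + (8/34)·0 + (8/34)·(-7) = 1021/34
Fair fee = E[payout] = 1021/34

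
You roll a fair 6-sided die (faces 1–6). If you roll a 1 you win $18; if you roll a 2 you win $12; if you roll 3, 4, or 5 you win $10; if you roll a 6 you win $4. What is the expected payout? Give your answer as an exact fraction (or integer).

E[payout] = (1/6)·4 + (1/2)·10 + (1/6)·12 + (1/6)·18 = 32/3

32/3 dollars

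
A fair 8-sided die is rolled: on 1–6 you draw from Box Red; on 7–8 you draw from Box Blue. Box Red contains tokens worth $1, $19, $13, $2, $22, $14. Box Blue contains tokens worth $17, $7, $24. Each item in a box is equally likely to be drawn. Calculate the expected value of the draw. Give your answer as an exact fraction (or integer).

103/8 dollars

E[X | Box Red] = (1 + 19 + 13 + 2 + 22 + 14)/6 = 71/6
E[X | Box Blue] = (17 + 7 + 24)/3 = 16
E[X] = (3/4)·71/6 + (1/4)·16 = 103/8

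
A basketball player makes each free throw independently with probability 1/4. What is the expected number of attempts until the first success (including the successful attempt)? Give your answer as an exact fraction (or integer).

4

For a geometric distribution, E[trials] = 1/p = 1/(1/4) = 4.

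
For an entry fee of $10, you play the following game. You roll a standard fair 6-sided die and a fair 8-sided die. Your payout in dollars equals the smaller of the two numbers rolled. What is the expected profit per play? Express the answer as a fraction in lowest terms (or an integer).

Distribution of the smaller of the two numbers rolled: 1 w.p. 13/48, 2 w.p. 11/48, 3 w.p. 3/16, 4 w.p. 7/48, 5 w.p. 5/48, 6 w.p. 1/16
E[payout] = (13/48)·1 + (11/48)·2 + (3/16)·3 + (7/48)·4 + (5/48)·5 + (1/16)·6 = 133/48
Expected profit = 133/48 − 10 = -347/48

-347/48 dollars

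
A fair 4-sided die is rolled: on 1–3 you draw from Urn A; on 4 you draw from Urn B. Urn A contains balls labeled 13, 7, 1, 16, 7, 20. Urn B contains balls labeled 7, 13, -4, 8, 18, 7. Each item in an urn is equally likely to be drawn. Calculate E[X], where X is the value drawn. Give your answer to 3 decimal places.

10.042

E[X | Urn A] = (13 + 7 + 1 + 16 + 7 + 20)/6 = 32/3
E[X | Urn B] = (7 + 13 − 4 + 8 + 18 + 7)/6 = 49/6
E[X] = (3/4)·32/3 + (1/4)·49/6 = 241/24 ≈ 10.042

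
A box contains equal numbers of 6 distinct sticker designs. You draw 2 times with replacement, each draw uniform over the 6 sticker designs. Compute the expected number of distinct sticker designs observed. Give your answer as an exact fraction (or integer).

Let Xⱼ=1 if type j appears at least once. P(Xⱼ=1) = 1 − ((6−1)/6)^2 = 11/36.
E[#distinct] = 6·11/36 = 11/6.

11/6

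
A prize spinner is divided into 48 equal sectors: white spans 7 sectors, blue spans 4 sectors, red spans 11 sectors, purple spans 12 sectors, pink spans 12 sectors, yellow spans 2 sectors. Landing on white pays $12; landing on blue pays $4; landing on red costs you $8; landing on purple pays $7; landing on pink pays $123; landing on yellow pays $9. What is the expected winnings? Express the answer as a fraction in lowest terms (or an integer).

265/8 dollars

E[payout] = (7/48)·12 + (4/48)·4 + (11/48)·(-8) + (12/48)·7 + (12/48)·123 + (2/48)·9 = 265/8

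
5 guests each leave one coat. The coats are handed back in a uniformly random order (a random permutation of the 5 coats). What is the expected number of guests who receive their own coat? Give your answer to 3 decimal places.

Let Xᵢ = 1 if person i gets their own coat. For each i, P(Xᵢ=1) = 1/5.
By linearity of expectation, E[X₁+…+X_5] = 5·(1/5) = 1.
≈ 1.000

1.000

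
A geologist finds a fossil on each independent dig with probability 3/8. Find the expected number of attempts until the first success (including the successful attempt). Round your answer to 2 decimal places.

2.67

For a geometric distribution, E[trials] = 1/p = 1/(3/8) = 8/3.
≈ 2.67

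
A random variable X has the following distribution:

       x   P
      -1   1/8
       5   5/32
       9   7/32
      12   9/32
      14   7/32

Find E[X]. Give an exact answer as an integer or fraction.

145/16

E[X] = (1/8)·(-1) + (5/32)·5 + (7/32)·9 + (9/32)·12 + (7/32)·14
     = 145/16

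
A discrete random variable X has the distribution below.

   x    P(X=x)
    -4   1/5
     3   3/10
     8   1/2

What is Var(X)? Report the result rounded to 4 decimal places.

E[X] = (1/5)·(-4) + (3/10)·3 + (1/2)·8 = 41/10
E[X²] = (1/5)·16 + (3/10)·9 + (1/2)·64 = 379/10
Var(X) = 379/10 − (41/10)² = 2109/100 ≈ 21.0900

21.0900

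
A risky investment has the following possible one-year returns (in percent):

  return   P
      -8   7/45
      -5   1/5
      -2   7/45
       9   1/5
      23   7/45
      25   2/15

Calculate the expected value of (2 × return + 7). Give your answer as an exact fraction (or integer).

869/45

E[2x+7] = (7/45)·(-9) + (1/5)·(-3) + (7/45)·3 + (1/5)·25 + (7/45)·53 + (2/15)·57
     = 869/45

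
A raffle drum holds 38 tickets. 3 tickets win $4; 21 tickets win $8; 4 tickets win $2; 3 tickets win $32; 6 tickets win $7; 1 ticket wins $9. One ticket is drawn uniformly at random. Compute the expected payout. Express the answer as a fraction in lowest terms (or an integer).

E[payout] = (3/38)·4 + (21/38)·8 + (4/38)·2 + (3/38)·32 + (6/38)·7 + (1/38)·9 = 335/38

335/38 dollars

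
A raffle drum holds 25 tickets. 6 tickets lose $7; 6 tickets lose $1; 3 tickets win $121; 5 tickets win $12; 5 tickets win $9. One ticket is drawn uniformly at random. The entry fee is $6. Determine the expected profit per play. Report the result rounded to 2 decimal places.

E[payout] = (6/25)·(-7) + (6/25)·(-1) + (3/25)·121 + (5/25)·12 + (5/25)·9 = 84/5
Expected profit = 84/5 − 6 = 54/5 ≈ $10.80

$10.80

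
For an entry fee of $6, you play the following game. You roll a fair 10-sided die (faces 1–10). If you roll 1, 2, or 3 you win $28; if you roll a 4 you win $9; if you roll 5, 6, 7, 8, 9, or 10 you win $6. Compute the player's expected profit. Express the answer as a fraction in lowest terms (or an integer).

69/10 dollars

E[payout] = (3/5)·6 + (1/10)·9 + (3/10)·28 = 129/10
Expected profit = 129/10 − 6 = 69/10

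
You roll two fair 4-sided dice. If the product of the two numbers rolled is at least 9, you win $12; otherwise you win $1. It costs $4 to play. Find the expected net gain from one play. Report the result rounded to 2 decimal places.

E[payout] = (3/4)·1 + (1/4)·12 = 15/4
Expected profit = 15/4 − 4 = -1/4 ≈ -$0.25

-$0.25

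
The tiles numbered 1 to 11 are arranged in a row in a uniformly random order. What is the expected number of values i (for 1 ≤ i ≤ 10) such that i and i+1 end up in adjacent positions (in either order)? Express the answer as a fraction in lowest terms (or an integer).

20/11

For each i ∈ {1,…,10}, let Xᵢ = 1 if i and i+1 are adjacent. P(Xᵢ=1) = 2·(11−1)!/11! = 2/11.
By linearity, E[ΣXᵢ] = (10)·(2/11) = 20/11.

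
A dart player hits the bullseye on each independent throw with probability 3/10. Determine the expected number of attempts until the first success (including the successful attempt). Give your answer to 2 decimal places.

3.33

For a geometric distribution, E[trials] = 1/p = 1/(3/10) = 10/3.
≈ 3.33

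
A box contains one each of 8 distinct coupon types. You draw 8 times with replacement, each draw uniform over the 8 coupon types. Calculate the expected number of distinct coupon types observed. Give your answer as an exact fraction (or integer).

11012415/2097152

Let Xⱼ=1 if type j appears at least once. P(Xⱼ=1) = 1 − ((8−1)/8)^8 = 11012415/16777216.
E[#distinct] = 8·11012415/16777216 = 11012415/2097152.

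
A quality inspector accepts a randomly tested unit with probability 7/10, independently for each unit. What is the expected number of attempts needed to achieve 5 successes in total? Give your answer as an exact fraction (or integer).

By linearity (sum of 5 independent geometric waits), E[trials] = 5/p = 5/(7/10) = 50/7.

50/7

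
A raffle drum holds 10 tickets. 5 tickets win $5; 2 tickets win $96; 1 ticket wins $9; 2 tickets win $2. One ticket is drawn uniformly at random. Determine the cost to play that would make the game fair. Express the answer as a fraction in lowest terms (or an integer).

$23

E[payout] = (5/10)·5 + (2/10)·96 + (1/10)·9 + (2/10)·2 = 23
Fair fee = E[payout] = 23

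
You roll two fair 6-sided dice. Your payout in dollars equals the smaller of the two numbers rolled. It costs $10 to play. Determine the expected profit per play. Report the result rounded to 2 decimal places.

Distribution of the smaller of the two numbers rolled: 1 w.p. 11/36, 2 w.p. 1/4, 3 w.p. 7/36, 4 w.p. 5/36, 5 w.p. 1/12, 6 w.p. 1/36
E[payout] = (11/36)·1 + (1/4)·2 + (7/36)·3 + (5/36)·4 + (1/12)·5 + (1/36)·6 = 91/36
Expected profit = 91/36 − 10 = -269/36 ≈ -$7.47

-$7.47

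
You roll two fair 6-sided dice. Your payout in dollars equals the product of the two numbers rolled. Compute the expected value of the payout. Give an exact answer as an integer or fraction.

Distribution of the product of the two numbers rolled: 1 w.p. 1/36, 2 w.p. 1/18, 3 w.p. 1/18, 4 w.p. 1/12, 5 w.p. 1/18, 6 w.p. 1/9, …
E[payout] = (1/36)·1 + (1/18)·2 + (1/18)·3 + (1/12)·4 + (1/18)·5 + (1/9)·6 + (1/18)·8 + (1/36)·9 + (1/18)·10 + (1/9)·12 + (1/18)·15 + (1/36)·16 + (1/18)·18 + (1/18)·20 + (1/18)·24 + (1/36)·25 + (1/18)·30 + (1/36)·36 = 49/4

49/4 dollars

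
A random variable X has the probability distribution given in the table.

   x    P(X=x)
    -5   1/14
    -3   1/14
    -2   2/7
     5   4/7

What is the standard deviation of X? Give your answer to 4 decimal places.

E[X] = 12/7, E[X²] = 125/7
Var(X) = E[X²] − (E[X])² = 125/7 − 144/49 = 731/49
SD(X) = √(731/49) ≈ 3.8624

3.8624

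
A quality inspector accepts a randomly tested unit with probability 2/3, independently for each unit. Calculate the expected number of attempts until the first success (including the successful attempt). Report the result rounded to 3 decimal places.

1.500

For a geometric distribution, E[trials] = 1/p = 1/(2/3) = 3/2.
≈ 1.500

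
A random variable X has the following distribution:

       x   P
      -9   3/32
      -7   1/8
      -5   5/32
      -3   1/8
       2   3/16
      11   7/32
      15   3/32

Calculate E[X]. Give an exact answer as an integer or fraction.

21/16

E[X] = (3/32)·(-9) + (1/8)·(-7) + (5/32)·(-5) + (1/8)·(-3) + (3/16)·2 + (7/32)·11 + (3/32)·15
     = 21/16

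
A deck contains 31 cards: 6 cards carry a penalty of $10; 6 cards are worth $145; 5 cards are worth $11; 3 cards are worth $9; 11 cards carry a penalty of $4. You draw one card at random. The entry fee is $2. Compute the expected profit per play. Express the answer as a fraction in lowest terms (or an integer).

E[payout] = (6/31)·(-10) + (6/31)·145 + (5/31)·11 + (3/31)·9 + (11/31)·(-4) = 848/31
Expected profit = 848/31 − 2 = 786/31

786/31 dollars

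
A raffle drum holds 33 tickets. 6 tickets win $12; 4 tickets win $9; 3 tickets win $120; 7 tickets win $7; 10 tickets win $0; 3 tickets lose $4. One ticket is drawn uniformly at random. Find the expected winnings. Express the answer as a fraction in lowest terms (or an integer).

505/33 dollars

E[payout] = (6/33)·12 + (4/33)·9 + (3/33)·120 + (7/33)·7 + (10/33)·0 + (3/33)·(-4) = 505/33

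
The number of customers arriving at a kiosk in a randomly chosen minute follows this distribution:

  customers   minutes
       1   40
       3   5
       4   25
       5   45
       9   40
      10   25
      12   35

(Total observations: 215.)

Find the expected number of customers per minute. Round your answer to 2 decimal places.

Total = 215, so P(customers=1) = 40/215, etc.
E[X] = (8/43)·1 + (1/43)·3 + (5/43)·4 + (9/43)·5 + (8/43)·9 + (5/43)·10 + (7/43)·12
     = 282/43 ≈ 6.56

6.56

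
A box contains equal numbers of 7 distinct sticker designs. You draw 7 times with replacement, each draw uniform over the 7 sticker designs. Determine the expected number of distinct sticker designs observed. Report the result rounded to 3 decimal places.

4.621

Let Xⱼ=1 if type j appears at least once. P(Xⱼ=1) = 1 − ((7−1)/7)^7 = 543607/823543.
E[#distinct] = 7·543607/823543 = 543607/117649.
≈ 4.621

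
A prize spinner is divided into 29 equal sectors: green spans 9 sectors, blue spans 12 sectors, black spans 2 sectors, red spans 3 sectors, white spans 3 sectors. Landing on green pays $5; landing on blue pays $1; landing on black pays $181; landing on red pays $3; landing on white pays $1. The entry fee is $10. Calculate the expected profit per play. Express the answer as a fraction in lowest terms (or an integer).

141/29 dollars

E[payout] = (9/29)·5 + (12/29)·1 + (2/29)·181 + (3/29)·3 + (3/29)·1 = 431/29
Expected profit = 431/29 − 10 = 141/29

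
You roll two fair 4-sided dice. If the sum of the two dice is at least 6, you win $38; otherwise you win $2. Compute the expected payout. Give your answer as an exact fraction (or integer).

E[payout] = (5/8)·2 + (3/8)·38 = 31/2

31/2 dollars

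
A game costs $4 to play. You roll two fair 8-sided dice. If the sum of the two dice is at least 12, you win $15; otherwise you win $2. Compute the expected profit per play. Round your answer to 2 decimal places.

$1.05

E[payout] = (49/64)·2 + (15/64)·15 = 323/64
Expected profit = 323/64 − 4 = 67/64 ≈ $1.05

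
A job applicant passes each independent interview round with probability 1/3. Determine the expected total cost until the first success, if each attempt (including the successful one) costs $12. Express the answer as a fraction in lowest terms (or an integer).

$36

E[#attempts] = 1/p = 3; E[cost] = 12·3 = 36.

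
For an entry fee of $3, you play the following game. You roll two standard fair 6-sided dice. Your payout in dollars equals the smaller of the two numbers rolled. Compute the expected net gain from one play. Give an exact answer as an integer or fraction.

-17/36 dollars

Distribution of the smaller of the two numbers rolled: 1 w.p. 11/36, 2 w.p. 1/4, 3 w.p. 7/36, 4 w.p. 5/36, 5 w.p. 1/12, 6 w.p. 1/36
E[payout] = (11/36)·1 + (1/4)·2 + (7/36)·3 + (5/36)·4 + (1/12)·5 + (1/36)·6 = 91/36
Expected profit = 91/36 − 3 = -17/36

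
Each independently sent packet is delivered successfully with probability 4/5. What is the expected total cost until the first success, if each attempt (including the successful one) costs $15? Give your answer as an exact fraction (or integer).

E[#attempts] = 1/p = 5/4; E[cost] = 15·5/4 = 75/4.

75/4 dollars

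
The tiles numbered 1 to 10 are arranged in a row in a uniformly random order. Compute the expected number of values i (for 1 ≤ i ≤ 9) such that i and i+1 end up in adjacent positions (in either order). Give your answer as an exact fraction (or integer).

For each i ∈ {1,…,9}, let Xᵢ = 1 if i and i+1 are adjacent. P(Xᵢ=1) = 2·(10−1)!/10! = 2/10.
By linearity, E[ΣXᵢ] = (9)·(2/10) = 9/5.

9/5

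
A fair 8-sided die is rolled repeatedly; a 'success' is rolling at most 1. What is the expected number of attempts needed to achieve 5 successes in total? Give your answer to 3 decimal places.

By linearity (sum of 5 independent geometric waits), E[trials] = 5/p = 5/(1/8) = 40.
≈ 40.000

40.000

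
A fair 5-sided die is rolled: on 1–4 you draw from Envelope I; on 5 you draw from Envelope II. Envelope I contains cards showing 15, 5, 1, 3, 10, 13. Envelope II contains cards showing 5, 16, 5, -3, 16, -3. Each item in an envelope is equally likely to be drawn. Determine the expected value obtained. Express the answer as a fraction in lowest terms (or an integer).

E[X | Envelope I] = (15 + 5 + 1 + 3 + 10 + 13)/6 = 47/6
E[X | Envelope II] = (5 + 16 + 5 − 3 + 16 − 3)/6 = 6
E[X] = (4/5)·47/6 + (1/5)·6 = 112/15

112/15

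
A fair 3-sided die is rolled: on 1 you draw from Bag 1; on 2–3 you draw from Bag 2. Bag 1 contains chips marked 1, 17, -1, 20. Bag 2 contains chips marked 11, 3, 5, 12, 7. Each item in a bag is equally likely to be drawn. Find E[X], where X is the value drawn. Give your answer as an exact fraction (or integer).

E[X | Bag 1] = (1 + 17 − 1 + 20)/4 = 37/4
E[X | Bag 2] = (11 + 3 + 5 + 12 + 7)/5 = 38/5
E[X] = (1/3)·37/4 + (2/3)·38/5 = 163/20

163/20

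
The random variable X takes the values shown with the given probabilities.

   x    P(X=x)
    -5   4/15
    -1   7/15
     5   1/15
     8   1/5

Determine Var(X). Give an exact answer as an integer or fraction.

E[X] = (4/15)·(-5) + (7/15)·(-1) + (1/15)·5 + (1/5)·8 = 2/15
E[X²] = (4/15)·25 + (7/15)·1 + (1/15)·25 + (1/5)·64 = 108/5
Var(X) = 108/5 − (2/15)² = 4856/225

4856/225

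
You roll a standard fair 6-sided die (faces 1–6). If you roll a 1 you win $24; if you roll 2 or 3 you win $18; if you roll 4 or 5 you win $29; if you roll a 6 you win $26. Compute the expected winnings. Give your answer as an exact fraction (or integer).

E[payout] = (1/3)·18 + (1/6)·24 + (1/6)·26 + (1/3)·29 = 24

$24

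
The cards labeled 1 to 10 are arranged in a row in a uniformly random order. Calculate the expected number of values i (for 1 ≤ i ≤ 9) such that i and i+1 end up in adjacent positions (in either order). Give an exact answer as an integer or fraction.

For each i ∈ {1,…,9}, let Xᵢ = 1 if i and i+1 are adjacent. P(Xᵢ=1) = 2·(10−1)!/10! = 2/10.
By linearity, E[ΣXᵢ] = (9)·(2/10) = 9/5.

9/5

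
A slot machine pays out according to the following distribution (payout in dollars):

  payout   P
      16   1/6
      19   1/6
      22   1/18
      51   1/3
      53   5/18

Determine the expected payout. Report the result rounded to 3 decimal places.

$38.778

E[X] = (1/6)·16 + (1/6)·19 + (1/18)·22 + (1/3)·51 + (5/18)·53
     = 349/9 ≈ 38.778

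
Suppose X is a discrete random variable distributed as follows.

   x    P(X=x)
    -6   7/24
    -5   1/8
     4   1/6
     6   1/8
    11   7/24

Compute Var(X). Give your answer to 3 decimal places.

E[X] = (7/24)·(-6) + (1/8)·(-5) + (1/6)·4 + (1/8)·6 + (7/24)·11 = 9/4
E[X²] = (7/24)·36 + (1/8)·25 + (1/6)·16 + (1/8)·36 + (7/24)·121 = 673/12
Var(X) = 673/12 − (9/4)² = 2449/48 ≈ 51.021

51.021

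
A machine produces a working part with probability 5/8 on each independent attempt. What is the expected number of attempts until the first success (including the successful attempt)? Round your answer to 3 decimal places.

1.600

For a geometric distribution, E[trials] = 1/p = 1/(5/8) = 8/5.
≈ 1.600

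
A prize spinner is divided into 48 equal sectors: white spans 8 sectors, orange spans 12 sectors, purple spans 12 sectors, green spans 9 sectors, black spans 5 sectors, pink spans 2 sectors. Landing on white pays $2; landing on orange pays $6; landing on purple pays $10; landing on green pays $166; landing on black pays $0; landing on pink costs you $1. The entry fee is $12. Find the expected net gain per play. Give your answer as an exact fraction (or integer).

281/12 dollars

E[payout] = (8/48)·2 + (12/48)·6 + (12/48)·10 + (9/48)·166 + (5/48)·0 + (2/48)·(-1) = 425/12
Expected profit = 425/12 − 12 = 281/12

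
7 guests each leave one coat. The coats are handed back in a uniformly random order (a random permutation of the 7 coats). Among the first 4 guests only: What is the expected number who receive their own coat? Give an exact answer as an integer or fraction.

Let Xᵢ = 1 if person i gets their own coat. For each i, P(Xᵢ=1) = 1/7.
By linearity of expectation, E[X₁+…+X_4] = 4·(1/7) = 4/7.

4/7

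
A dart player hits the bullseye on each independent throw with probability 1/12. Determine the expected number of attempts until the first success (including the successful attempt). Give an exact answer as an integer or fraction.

12

For a geometric distribution, E[trials] = 1/p = 1/(1/12) = 12.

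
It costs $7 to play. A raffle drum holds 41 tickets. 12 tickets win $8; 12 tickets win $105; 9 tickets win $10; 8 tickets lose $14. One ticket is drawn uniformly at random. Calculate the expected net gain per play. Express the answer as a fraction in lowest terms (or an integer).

E[payout] = (12/41)·8 + (12/41)·105 + (9/41)·10 + (8/41)·(-14) = 1334/41
Expected profit = 1334/41 − 7 = 1047/41

1047/41 dollars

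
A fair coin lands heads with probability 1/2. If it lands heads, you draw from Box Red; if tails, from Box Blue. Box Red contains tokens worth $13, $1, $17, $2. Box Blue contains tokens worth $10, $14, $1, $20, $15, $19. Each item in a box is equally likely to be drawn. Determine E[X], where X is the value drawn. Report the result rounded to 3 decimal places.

E[X | Box Red] = (13 + 1 + 17 + 2)/4 = 33/4
E[X | Box Blue] = (10 + 14 + 1 + 20 + 15 + 19)/6 = 79/6
E[X] = (1/2)·33/4 + (1/2)·79/6 = 257/24 ≈ 10.708

$10.708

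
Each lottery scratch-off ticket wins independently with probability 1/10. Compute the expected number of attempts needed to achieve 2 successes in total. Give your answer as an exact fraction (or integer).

20

By linearity (sum of 2 independent geometric waits), E[trials] = 2/p = 2/(1/10) = 20.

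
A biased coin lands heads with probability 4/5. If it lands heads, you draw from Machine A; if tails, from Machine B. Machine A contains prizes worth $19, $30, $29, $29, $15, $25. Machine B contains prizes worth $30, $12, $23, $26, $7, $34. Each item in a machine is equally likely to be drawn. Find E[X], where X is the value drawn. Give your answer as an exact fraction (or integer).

E[X | Machine A] = (19 + 30 + 29 + 29 + 15 + 25)/6 = 49/2
E[X | Machine B] = (30 + 12 + 23 + 26 + 7 + 34)/6 = 22
E[X] = (4/5)·49/2 + (1/5)·22 = 24

$24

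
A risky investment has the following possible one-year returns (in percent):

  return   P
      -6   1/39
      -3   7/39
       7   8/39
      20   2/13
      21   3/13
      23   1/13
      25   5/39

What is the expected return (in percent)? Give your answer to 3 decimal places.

E[X] = (1/39)·(-6) + (7/39)·(-3) + (8/39)·7 + (2/13)·20 + (3/13)·21 + (1/13)·23 + (5/39)·25
     = 532/39 ≈ 13.641

13.641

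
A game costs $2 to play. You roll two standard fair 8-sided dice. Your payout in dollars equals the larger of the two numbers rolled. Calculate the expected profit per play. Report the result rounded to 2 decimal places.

$3.81

Distribution of the larger of the two numbers rolled: 1 w.p. 1/64, 2 w.p. 3/64, 3 w.p. 5/64, 4 w.p. 7/64, 5 w.p. 9/64, 6 w.p. 11/64, …
E[payout] = (1/64)·1 + (3/64)·2 + (5/64)·3 + (7/64)·4 + (9/64)·5 + (11/64)·6 + (13/64)·7 + (15/64)·8 = 93/16
Expected profit = 93/16 − 2 = 61/16 ≈ $3.81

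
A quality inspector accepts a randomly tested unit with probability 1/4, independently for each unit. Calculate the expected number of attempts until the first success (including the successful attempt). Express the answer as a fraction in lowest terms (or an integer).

4

For a geometric distribution, E[trials] = 1/p = 1/(1/4) = 4.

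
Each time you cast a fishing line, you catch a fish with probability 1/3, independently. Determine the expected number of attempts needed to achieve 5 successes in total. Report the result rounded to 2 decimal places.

By linearity (sum of 5 independent geometric waits), E[trials] = 5/p = 5/(1/3) = 15.
≈ 15.00

15.00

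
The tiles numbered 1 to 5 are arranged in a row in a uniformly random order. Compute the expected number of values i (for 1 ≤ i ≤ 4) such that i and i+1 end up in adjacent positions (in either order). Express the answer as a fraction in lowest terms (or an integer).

8/5

For each i ∈ {1,…,4}, let Xᵢ = 1 if i and i+1 are adjacent. P(Xᵢ=1) = 2·(5−1)!/5! = 2/5.
By linearity, E[ΣXᵢ] = (4)·(2/5) = 8/5.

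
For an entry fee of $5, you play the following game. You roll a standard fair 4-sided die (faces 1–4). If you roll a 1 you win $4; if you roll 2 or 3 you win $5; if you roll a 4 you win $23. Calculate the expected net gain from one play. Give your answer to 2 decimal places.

E[payout] = (1/4)·4 + (1/2)·5 + (1/4)·23 = 37/4
Expected profit = 37/4 − 5 = 17/4 ≈ $4.25

$4.25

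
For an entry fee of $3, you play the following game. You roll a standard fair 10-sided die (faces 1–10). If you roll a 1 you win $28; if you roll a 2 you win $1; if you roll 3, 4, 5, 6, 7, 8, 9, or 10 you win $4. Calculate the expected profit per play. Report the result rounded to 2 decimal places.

$3.10

E[payout] = (1/10)·1 + (4/5)·4 + (1/10)·28 = 61/10
Expected profit = 61/10 − 3 = 31/10 ≈ $3.10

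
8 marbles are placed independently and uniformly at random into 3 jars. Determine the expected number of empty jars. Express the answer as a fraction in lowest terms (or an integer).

Let Xⱼ=1 if jar j is empty. P(Xⱼ=1) = ((3-1)/3)^8 = 256/6561.
By linearity, E[#empty] = 3·256/6561 = 256/2187.

256/2187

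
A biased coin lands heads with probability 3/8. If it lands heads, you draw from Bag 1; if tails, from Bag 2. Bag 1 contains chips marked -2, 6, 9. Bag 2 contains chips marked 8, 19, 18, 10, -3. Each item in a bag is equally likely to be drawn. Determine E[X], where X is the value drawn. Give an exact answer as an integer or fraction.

E[X | Bag 1] = (-2 + 6 + 9)/3 = 13/3
E[X | Bag 2] = (8 + 19 + 18 + 10 − 3)/5 = 52/5
E[X] = (3/8)·13/3 + (5/8)·52/5 = 65/8

65/8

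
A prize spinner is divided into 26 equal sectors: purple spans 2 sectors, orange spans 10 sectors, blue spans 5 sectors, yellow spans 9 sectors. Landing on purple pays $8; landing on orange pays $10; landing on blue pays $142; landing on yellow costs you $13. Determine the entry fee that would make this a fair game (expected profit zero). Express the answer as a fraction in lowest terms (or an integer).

709/26 dollars

E[payout] = (2/26)·8 + (10/26)·10 + (5/26)·142 + (9/26)·(-13) = 709/26
Fair fee = E[payout] = 709/26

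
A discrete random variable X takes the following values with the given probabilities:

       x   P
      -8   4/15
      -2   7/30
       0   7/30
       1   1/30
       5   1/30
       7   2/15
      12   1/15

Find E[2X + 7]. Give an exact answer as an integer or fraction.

17/3

E[2x+7] = (4/15)·(-9) + (7/30)·3 + (7/30)·7 + (1/30)·9 + (1/30)·17 + (2/15)·21 + (1/15)·31
     = 17/3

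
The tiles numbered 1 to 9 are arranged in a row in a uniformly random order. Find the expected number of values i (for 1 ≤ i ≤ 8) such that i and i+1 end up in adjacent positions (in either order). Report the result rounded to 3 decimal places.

For each i ∈ {1,…,8}, let Xᵢ = 1 if i and i+1 are adjacent. P(Xᵢ=1) = 2·(9−1)!/9! = 2/9.
By linearity, E[ΣXᵢ] = (8)·(2/9) = 16/9.
≈ 1.778

1.778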